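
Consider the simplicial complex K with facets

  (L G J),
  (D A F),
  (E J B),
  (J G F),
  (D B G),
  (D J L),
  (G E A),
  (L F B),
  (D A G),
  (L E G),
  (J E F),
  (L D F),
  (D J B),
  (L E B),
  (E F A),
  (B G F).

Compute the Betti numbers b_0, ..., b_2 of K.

Fix the vertex order A < B < D < E < F < G < J < L and write every simplex with vertices in increasing order. Then dim K = 2 and the simplices of K are:

  0-simplices (8): A, B, D, E, F, G, J, L
  1-simplices (24): AD, AE, AF, AG, BD, BE, BF, BG, BJ, BL, DF, DG, DJ, DL, EF, EG, EJ, EL, FG, FJ, FL, GJ, GL, JL
  2-simplices (16): ADF, ADG, AEF, AEG, BDG, BDJ, BEJ, BEL, BFG, BFL, DFL, DJL, EFJ, EGL, FGJ, GJL

so the chain groups are C_0 ≅ Z^8, C_1 ≅ Z^24, C_2 ≅ Z^16.

The boundary map ∂_1: C_1 → C_0 is given by ∂[p,q] = [q] − [p].
This gives a 8×24 integer matrix of rank 7; reducing to Smith normal form yields diagonal entries (1,1,1,1,1,1,1).

Boundary ∂_2: C_2 → C_1 sends each 2-simplex [p,q,r] to [q,r] − [p,r] + [p,q]. For instance
  ∂BDJ = DJ − BJ + BD,
  ∂EFJ = FJ − EJ + EF.
As a 24×16 matrix over Z this has rank 15, with invariant factors (1,1,1,1,1,1,1,1,1,1,1,1,1,1,1).

From H_k ≅ ker(∂_k) / im(∂_{k+1}) we obtain:

  H_0: rank C_0 − rank ∂_1 = 8 − 7 = 1, and the invariant factors of ∂_1 are all 1, so H_0 = Z.
  H_1: rank ker ∂_1 − rank ∂_2 = (24 − 7) − 15 = 2, and the invariant factors of ∂_2 are all 1, so H_1 = Z^2.
  H_2: rank ker ∂_2 − rank ∂_3 = (16 − 15) − 0 = 1, and there is no ∂_3, so H_2 = Z.

As a check, the Euler characteristic is 8 − 24 + 16 = 0, which agrees with 1 − 2 + 1 = 0.

Hence the Betti numbers are b_0 = 1, b_1 = 2, b_2 = 1.

b_0 = 1, b_1 = 2, b_2 = 1.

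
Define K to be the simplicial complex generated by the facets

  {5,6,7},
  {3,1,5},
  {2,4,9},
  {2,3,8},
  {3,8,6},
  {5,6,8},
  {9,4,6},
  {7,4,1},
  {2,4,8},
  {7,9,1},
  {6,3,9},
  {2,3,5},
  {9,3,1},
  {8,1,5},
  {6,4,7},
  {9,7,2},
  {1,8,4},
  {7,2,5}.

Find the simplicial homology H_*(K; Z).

H_0 = Z,  H_1 = Z ⊕ Z/2,  H_2 = 0.

Order the vertices as 1 < 2 < 3 < 4 < 5 < 6 < 7 < 8 < 9. Listing each simplex with vertices in this order, K has dimension 2 with simplices:

  0-simplices (9): [1], [2], [3], [4], [5], [6], [7], [8], [9]
  1-simplices (27): (27 of them)
  2-simplices (18): [1,3,5], [1,3,9], [1,4,7], [1,4,8], [1,5,8], [1,7,9], [2,3,5], [2,3,8], [2,4,8], [2,4,9], [2,5,7], [2,7,9], [3,6,8], [3,6,9], [4,6,7], [4,6,9], [5,6,7], [5,6,8]

Hence C_0 ≅ Z^9, C_1 ≅ Z^27, C_2 ≅ Z^18.

Boundary ∂_1: C_1 → C_0 is given by ∂[p,q] = [q] − [p].
The 9×27 boundary matrix has rank 8 and Smith normal form diag(1,1,1,1,1,1,1,1).

Boundary ∂_2: C_2 → C_1 sends each 2-simplex [p,q,r] to [q,r] − [p,r] + [p,q]. For instance
  ∂[2,3,8] = [3,8] − [2,8] + [2,3],
  ∂[2,5,7] = [5,7] − [2,7] + [2,5].
The 27×18 boundary matrix has rank 18 and Smith normal form diag(1,1,1,1,1,1,1,1,1,1,1,1,1,1,1,1,1,2).

Computing H_k = (kernel of ∂_k) / (image of ∂_{k+1}):

  H_0: rank C_0 − rank ∂_1 = 9 − 8 = 1, and the invariant factors of ∂_1 are all 1, so H_0 ≅ Z.
  H_1: rank ker ∂_1 − rank ∂_2 = (27 − 8) − 18 = 1, and ∂_2 has invariant factor 2 > 1, so H_1 ≅ Z ⊕ Z/2.
  H_2: rank ker ∂_2 − rank ∂_3 = (18 − 18) − 0 = 0, and there is no ∂_3, so H_2 ≅ 0.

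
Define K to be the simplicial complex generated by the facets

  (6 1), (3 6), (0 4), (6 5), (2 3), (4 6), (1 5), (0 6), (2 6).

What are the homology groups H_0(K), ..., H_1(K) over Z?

H_0 = Z,  H_1 = Z^3.

K has 7 vertices, 9 edges.
rank ∂_0 = 0, rank ∂_1 = 6 ⇒ b_0 = 7 − 0 − 6 = 1; all invariant factors of ∂_1 are 1 so no torsion. So H_0 = Z.
rank ∂_1 = 6, rank ∂_2 = 0 ⇒ b_1 = 9 − 6 − 0 = 3. So H_1 = Z^3.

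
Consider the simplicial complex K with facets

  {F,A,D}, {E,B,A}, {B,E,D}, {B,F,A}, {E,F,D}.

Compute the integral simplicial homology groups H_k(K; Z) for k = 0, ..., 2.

Fix the vertex order A < B < D < E < F and write every simplex with vertices in increasing order. Then dim K = 2 and the simplices of K are:

  0-simplices (5): A, B, D, E, F
  1-simplices (10): AB, AD, AE, AF, BD, BE, BF, DE, DF, EF
  2-simplices (5): ABE, ABF, ADF, BDE, DEF

so the chain groups are C_0 ≅ Z^5, C_1 ≅ Z^10, C_2 ≅ Z^5.

The boundary map ∂_1: C_1 → C_0 sends each edge [p,q] (with p < q) to q − p. For instance
  ∂AF = F − A.
This gives a 5×10 integer matrix of rank 4; reducing to Smith normal form yields diagonal entries (1,1,1,1).

Boundary ∂_2: C_2 → C_1 acts by ∂[p,q,r] = [q,r] − [p,r] + [p,q]. For instance
  ∂ABF = BF − AF + AB,
  ∂DEF = EF − DF + DE.
This gives a 10×5 integer matrix of rank 5; reducing to Smith normal form yields diagonal entries (1,1,1,1,1).

Now H_k = ker ∂_k / im ∂_{k+1}, so:

  H_0: rank C_0 − rank ∂_1 = 5 − 4 = 1, and the invariant factors of ∂_1 are all 1, so H_0 ≅ Z.
  H_1: rank ker ∂_1 − rank ∂_2 = (10 − 4) − 5 = 1, and the invariant factors of ∂_2 are all 1, so H_1 ≅ Z.
  H_2: rank ker ∂_2 − rank ∂_3 = (5 − 5) − 0 = 0, and there is no ∂_3, so H_2 ≅ 0.

H_0 ≅ Z,  H_1 ≅ Z,  H_2 = 0.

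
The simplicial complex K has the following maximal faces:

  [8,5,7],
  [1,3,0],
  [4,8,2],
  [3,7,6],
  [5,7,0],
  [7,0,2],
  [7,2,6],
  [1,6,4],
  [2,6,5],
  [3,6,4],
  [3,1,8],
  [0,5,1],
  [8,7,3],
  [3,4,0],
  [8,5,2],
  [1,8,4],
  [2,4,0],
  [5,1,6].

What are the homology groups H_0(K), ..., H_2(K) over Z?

H_0 ≅ Z,  H_1 ≅ Z × Z/2,  H_2 = 0.

Take the total order 0 < 1 < 2 < 3 < 4 < 5 < 6 < 7 < 8 on the vertex set. Then K (dimension 2) consists of the simplices:

  0-simplices (9): [0], [1], [2], [3], [4], [5], [6], [7], [8]
  1-simplices (27): (27 of them)
  2-simplices (18): [0,1,3], [0,1,5], [0,2,4], [0,2,7], [0,3,4], [0,5,7], [1,3,8], [1,4,6], [1,4,8], [1,5,6], [2,4,8], [2,5,6], [2,5,8], [2,6,7], [3,4,6], [3,6,7], [3,7,8], [5,7,8]

so the chain groups are C_0 ≅ Z^9, C_1 ≅ Z^27, C_2 ≅ Z^18.

∂_1: C_1 → C_0 is given by ∂[p,q] = [q] − [p]. For instance
  ∂[0,5] = [5] − [0].
The 9×27 boundary matrix has rank 8 and Smith normal form diag(1,1,1,1,1,1,1,1).

Boundary ∂_2: C_2 → C_1 maps a triangle to the signed sum of its edges. For instance
  ∂[0,5,7] = [5,7] − [0,7] + [0,5],
  ∂[3,4,6] = [4,6] − [3,6] + [3,4].
The 27×18 boundary matrix has rank 18 and Smith normal form diag(1,1,1,1,1,1,1,1,1,1,1,1,1,1,1,1,1,2).

Reading off H_k = ker ∂_k / im ∂_{k+1}:

  H_0: rank C_0 − rank ∂_1 = 9 − 8 = 1, and the invariant factors of ∂_1 are all 1, so H_0 = Z.
  H_1: rank ker ∂_1 − rank ∂_2 = (27 − 8) − 18 = 1, and ∂_2 has invariant factor 2 > 1, so H_1 = Z × Z/2.
  H_2: rank ker ∂_2 − rank ∂_3 = (18 − 18) − 0 = 0, and there is no ∂_3, so H_2 = 0.

As a check, the Euler characteristic is 9 − 27 + 18 = 0, which agrees with 1 − 1 + 0 = 0.
(K is a triangulation of the Klein bottle.)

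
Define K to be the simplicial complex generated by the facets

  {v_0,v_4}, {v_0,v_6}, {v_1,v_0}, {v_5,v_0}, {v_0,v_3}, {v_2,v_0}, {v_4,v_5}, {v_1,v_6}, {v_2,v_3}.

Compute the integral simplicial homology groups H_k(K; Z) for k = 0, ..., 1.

H_0 = Z,  H_1 = Z^3.

Order the vertices as v_0 < v_1 < v_2 < v_3 < v_4 < v_5 < v_6. Listing each simplex with vertices in this order, K has dimension 1 with simplices:

  0-simplices (7): [v_0], [v_1], [v_2], [v_3], [v_4], [v_5], [v_6]
  1-simplices (9): [v_0,v_1], [v_0,v_2], [v_0,v_3], [v_0,v_4], [v_0,v_5], [v_0,v_6], [v_1,v_6], [v_2,v_3], [v_4,v_5]

Hence C_0 ≅ Z^7, C_1 ≅ Z^9.

The boundary map ∂_1: C_1 → C_0 maps an edge to its endpoints' difference, ∂[p,q] = q − p. For instance
  ∂[v_0,v_5] = [v_5] − [v_0].
This gives a 7×9 integer matrix of rank 6; reducing to Smith normal form yields diagonal entries (1,1,1,1,1,1).

Now H_k = ker ∂_k / im ∂_{k+1}, so:

  H_0: rank C_0 − rank ∂_1 = 7 − 6 = 1, and the invariant factors of ∂_1 are all 1, so H_0 ≅ Z.
  H_1: rank ker ∂_1 − rank ∂_2 = (9 − 6) − 0 = 3, and there is no ∂_2, so H_1 ≅ Z^3.

(K is a triangulation of a wedge of 3 circles.)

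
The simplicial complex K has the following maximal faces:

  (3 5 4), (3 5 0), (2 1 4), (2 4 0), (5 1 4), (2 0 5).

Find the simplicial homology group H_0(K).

H_0 ≅ Z.

Take the total order 0 < 1 < 2 < 3 < 4 < 5 on the vertex set. Then K (dimension 2) consists of the simplices:

  0-simplices (6): [0], [1], [2], [3], [4], [5]
  1-simplices (12): [0,2], [0,3], [0,4], [0,5], [1,2], [1,4], [1,5], [2,4], [2,5], [3,4], [3,5], [4,5]
  2-simplices (6): [0,2,4], [0,2,5], [0,3,5], [1,2,4], [1,4,5], [3,4,5]

so the chain groups are C_0 ≅ Z^6, C_1 ≅ Z^12, C_2 ≅ Z^6.

The boundary map ∂_1: C_1 → C_0 is given by ∂[p,q] = [q] − [p].
This gives a 6×12 integer matrix of rank 5; reducing to Smith normal form yields diagonal entries (1,1,1,1,1).

The boundary map ∂_2: C_2 → C_1 sends each 2-simplex [p,q,r] to [q,r] − [p,r] + [p,q]. For instance
  ∂[0,2,4] = [2,4] − [0,4] + [0,2],
  ∂[1,4,5] = [4,5] − [1,5] + [1,4].
The 12×6 boundary matrix has rank 6 and Smith normal form diag(1,1,1,1,1,1).

From H_k ≅ ker(∂_k) / im(∂_{k+1}) we obtain:

  H_0: rank C_0 − rank ∂_1 = 6 − 5 = 1, and the invariant factors of ∂_1 are all 1, so H_0 = Z.

(K is a triangulation of the cylinder S^1 x I.)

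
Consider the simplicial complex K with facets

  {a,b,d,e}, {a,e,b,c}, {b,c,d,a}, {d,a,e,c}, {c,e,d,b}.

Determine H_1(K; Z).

H_1 = 0.

Order the vertices as a < b < c < d < e. Listing each simplex with vertices in this order, K has dimension 3 with simplices:

  0-simplices (5): a, b, c, d, e
  1-simplices (10): ab, ac, ad, ae, bc, bd, be, cd, ce, de
  2-simplices (10): abc, abd, abe, acd, ace, ade, bcd, bce, bde, cde
  3-simplices (5): abcd, abce, abde, acde, bcde

Hence C_0 ≅ Z^5, C_1 ≅ Z^10, C_2 ≅ Z^10, C_3 ≅ Z^5.

Boundary ∂_1: C_1 → C_0 is given by ∂[p,q] = [q] − [p].
This gives a 5×10 integer matrix of rank 4; reducing to Smith normal form yields diagonal entries (1,1,1,1).

∂_2: C_2 → C_1 acts by ∂[p,q,r] = [q,r] − [p,r] + [p,q]. For instance
  ∂abd = bd − ad + ab,
  ∂bcd = cd − bd + bc.
As a 10×10 matrix over Z this has rank 6, with invariant factors (1,1,1,1,1,1).

The boundary map ∂_3: C_3 → C_2 sends each 3-simplex σ to the alternating sum Σ_i (−1)^i (σ with its i-th vertex removed). For instance
  ∂abce = bce − ace + abe − abc,
  ∂abcd = bcd − acd + abd − abc.
The resulting 10×5 matrix has rank 4, and its Smith normal form has invariant factors (1,1,1,1).

Now H_k = ker ∂_k / im ∂_{k+1}, so:

  H_1: rank ker ∂_1 − rank ∂_2 = (10 − 4) − 6 = 0, and the invariant factors of ∂_2 are all 1, so H_1 = 0.

(K is a triangulation of the 3-sphere S^3.)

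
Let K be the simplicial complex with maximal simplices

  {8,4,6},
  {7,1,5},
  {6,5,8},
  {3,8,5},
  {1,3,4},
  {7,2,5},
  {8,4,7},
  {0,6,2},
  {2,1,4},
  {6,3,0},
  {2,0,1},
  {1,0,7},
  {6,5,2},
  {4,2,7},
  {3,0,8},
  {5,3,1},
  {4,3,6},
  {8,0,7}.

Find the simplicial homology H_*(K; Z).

We work with the vertex ordering 0 < 1 < 2 < 3 < 4 < 5 < 6 < 7 < 8. The simplices of K, each written with vertices in increasing order, are:

  0-simplices (9): [0], [1], [2], [3], [4], [5], [6], [7], [8]
  1-simplices (27): (27 of them)
  2-simplices (18): [0,1,2], [0,1,7], [0,2,6], [0,3,6], [0,3,8], [0,7,8], [1,2,4], [1,3,4], [1,3,5], [1,5,7], [2,4,7], [2,5,6], [2,5,7], [3,4,6], [3,5,8], [4,6,8], [4,7,8], [5,6,8]

giving chain groups C_0 ≅ Z^9, C_1 ≅ Z^27, C_2 ≅ Z^18.

The boundary map ∂_1: C_1 → C_0 maps an edge to its endpoints' difference, ∂[p,q] = q − p.
As a 9×27 matrix over Z this has rank 8, with invariant factors (1,1,1,1,1,1,1,1).

∂_2: C_2 → C_1 maps a triangle to the signed sum of its edges. For instance
  ∂[1,5,7] = [5,7] − [1,7] + [1,5],
  ∂[2,5,6] = [5,6] − [2,6] + [2,5].
This gives a 27×18 integer matrix of rank 18; reducing to Smith normal form yields diagonal entries (1,1,1,1,1,1,1,1,1,1,1,1,1,1,1,1,1,2).

From H_k ≅ ker(∂_k) / im(∂_{k+1}) we obtain:

  H_0: rank C_0 − rank ∂_1 = 9 − 8 = 1, and the invariant factors of ∂_1 are all 1, so H_0 = Z.
  H_1: rank ker ∂_1 − rank ∂_2 = (27 − 8) − 18 = 1, and ∂_2 has invariant factor 2 > 1, so H_1 = Z ⊕ Z_2.
  H_2: rank ker ∂_2 − rank ∂_3 = (18 − 18) − 0 = 0, and there is no ∂_3, so H_2 = 0.

(K is a triangulation of the Klein bottle.)

H_0 ≅ Z,  H_1 ≅ Z ⊕ Z_2,  H_2 = 0.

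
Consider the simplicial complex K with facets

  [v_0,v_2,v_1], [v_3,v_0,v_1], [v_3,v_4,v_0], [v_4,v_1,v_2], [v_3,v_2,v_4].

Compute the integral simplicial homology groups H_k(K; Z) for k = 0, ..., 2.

H_0 = Z,  H_1 = Z,  H_2 = 0.

Order the vertices as v_0 < v_1 < v_2 < v_3 < v_4. Listing each simplex with vertices in this order, K has dimension 2 with simplices:

  0-simplices (5): [v_0], [v_1], [v_2], [v_3], [v_4]
  1-simplices (10): [v_0,v_1], [v_0,v_2], [v_0,v_3], [v_0,v_4], [v_1,v_2], [v_1,v_3], [v_1,v_4], [v_2,v_3], [v_2,v_4], [v_3,v_4]
  2-simplices (5): [v_0,v_1,v_2], [v_0,v_1,v_3], [v_0,v_3,v_4], [v_1,v_2,v_4], [v_2,v_3,v_4]

Hence C_0 ≅ Z^5, C_1 ≅ Z^10, C_2 ≅ Z^5.

Boundary ∂_1: C_1 → C_0 is given by ∂[p,q] = [q] − [p]. For instance
  ∂[v_1,v_2] = [v_2] − [v_1].
The resulting 5×10 matrix has rank 4, and its Smith normal form has invariant factors (1,1,1,1).

Boundary ∂_2: C_2 → C_1 acts by ∂[p,q,r] = [q,r] − [p,r] + [p,q]. For instance
  ∂[v_0,v_3,v_4] = [v_3,v_4] − [v_0,v_4] + [v_0,v_3],
  ∂[v_2,v_3,v_4] = [v_3,v_4] − [v_2,v_4] + [v_2,v_3].
The 10×5 boundary matrix has rank 5 and Smith normal form diag(1,1,1,1,1).

Reading off H_k = ker ∂_k / im ∂_{k+1}:

  H_0: rank C_0 − rank ∂_1 = 5 − 4 = 1, and the invariant factors of ∂_1 are all 1, so H_0 ≅ Z.
  H_1: rank ker ∂_1 − rank ∂_2 = (10 − 4) − 5 = 1, and the invariant factors of ∂_2 are all 1, so H_1 ≅ Z.
  H_2: rank ker ∂_2 − rank ∂_3 = (5 − 5) − 0 = 0, and there is no ∂_3, so H_2 ≅ 0.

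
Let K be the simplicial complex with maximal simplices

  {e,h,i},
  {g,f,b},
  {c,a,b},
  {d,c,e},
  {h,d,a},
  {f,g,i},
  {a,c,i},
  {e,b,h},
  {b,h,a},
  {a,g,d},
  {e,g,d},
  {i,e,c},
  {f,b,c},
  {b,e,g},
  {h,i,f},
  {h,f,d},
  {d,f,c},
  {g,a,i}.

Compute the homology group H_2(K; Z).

H_2 = Z.

Order the vertices as a < b < c < d < e < f < g < h < i. Listing each simplex with vertices in this order, K has dimension 2 with simplices:

  0-simplices (9): a, b, c, d, e, f, g, h, i
  1-simplices (27): ab, ac, ad, ag, ah, ai, bc, be, bf, bg, bh, cd, ce, cf, ci, de, df, dg, dh, eg, eh, ei, fg, fh, fi, gi, hi
  2-simplices (18): abc, abh, aci, adg, adh, agi, bcf, beg, beh, bfg, cde, cdf, cei, deg, dfh, ehi, fgi, fhi

giving chain groups C_0 ≅ Z^9, C_1 ≅ Z^27, C_2 ≅ Z^18.

The boundary map ∂_1: C_1 → C_0 maps an edge to its endpoints' difference, ∂[p,q] = q − p.
The resulting 9×27 matrix has rank 8, and its Smith normal form has invariant factors (1,1,1,1,1,1,1,1).

∂_2: C_2 → C_1 acts by ∂[p,q,r] = [q,r] − [p,r] + [p,q]. For instance
  ∂fhi = hi − fi + fh,
  ∂beh = eh − bh + be.
This gives a 27×18 integer matrix of rank 17; reducing to Smith normal form yields diagonal entries (1,1,1,1,1,1,1,1,1,1,1,1,1,1,1,1,1).

Now H_k = ker ∂_k / im ∂_{k+1}, so:

  H_2: rank ker ∂_2 − rank ∂_3 = (18 − 17) − 0 = 1, and there is no ∂_3, so H_2 ≅ Z.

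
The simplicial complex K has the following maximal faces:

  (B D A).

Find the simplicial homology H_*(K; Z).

Take the total order A < B < D on the vertex set. Then K (dimension 2) consists of the simplices:

  0-simplices (3): A, B, D
  1-simplices (3): AB, AD, BD
  2-simplices (1): ABD

giving chain groups C_0 ≅ Z^3, C_1 ≅ Z^3, C_2 ≅ Z^1.

∂_1: C_1 → C_0 is given by ∂[p,q] = [q] − [p]. For instance
  ∂AB = B − A.
The 3×3 boundary matrix has rank 2 and Smith normal form diag(1,1).

The boundary map ∂_2: C_2 → C_1 acts by ∂[p,q,r] = [q,r] − [p,r] + [p,q]. For instance
  ∂ABD = BD − AD + AB.
The resulting 3×1 matrix has rank 1, and its Smith normal form has invariant factors (1).

Computing H_k = (kernel of ∂_k) / (image of ∂_{k+1}):

  H_0: rank C_0 − rank ∂_1 = 3 − 2 = 1, and the invariant factors of ∂_1 are all 1, so H_0 = Z.
  H_1: rank ker ∂_1 − rank ∂_2 = (3 − 2) − 1 = 0, and the invariant factors of ∂_2 are all 1, so H_1 = 0.
  H_2: rank ker ∂_2 − rank ∂_3 = (1 − 1) − 0 = 0, and there is no ∂_3, so H_2 = 0.

H_0 ≅ Z,  H_1 = 0,  H_2 = 0.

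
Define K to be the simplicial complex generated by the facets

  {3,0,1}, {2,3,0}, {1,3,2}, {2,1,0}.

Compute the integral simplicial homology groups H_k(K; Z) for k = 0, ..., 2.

H_0 = Z,  H_1 = 0,  H_2 = Z.

Fix the vertex order 0 < 1 < 2 < 3 and write every simplex with vertices in increasing order. Then dim K = 2 and the simplices of K are:

  0-simplices (4): [0], [1], [2], [3]
  1-simplices (6): [0,1], [0,2], [0,3], [1,2], [1,3], [2,3]
  2-simplices (4): [0,1,2], [0,1,3], [0,2,3], [1,2,3]

giving chain groups C_0 ≅ Z^4, C_1 ≅ Z^6, C_2 ≅ Z^4.

The boundary map ∂_1: C_1 → C_0 maps an edge to its endpoints' difference, ∂[p,q] = q − p. For instance
  ∂[0,2] = [2] − [0].
As a 4×6 matrix over Z this has rank 3, with invariant factors (1,1,1).

∂_2: C_2 → C_1 sends each 2-simplex [p,q,r] to [q,r] − [p,r] + [p,q]. For instance
  ∂[0,1,3] = [1,3] − [0,3] + [0,1],
  ∂[0,1,2] = [1,2] − [0,2] + [0,1].
The 6×4 boundary matrix has rank 3 and Smith normal form diag(1,1,1).

Reading off H_k = ker ∂_k / im ∂_{k+1}:

  H_0: rank C_0 − rank ∂_1 = 4 − 3 = 1, and the invariant factors of ∂_1 are all 1, so H_0 = Z.
  H_1: rank ker ∂_1 − rank ∂_2 = (6 − 3) − 3 = 0, and the invariant factors of ∂_2 are all 1, so H_1 = 0.
  H_2: rank ker ∂_2 − rank ∂_3 = (4 − 3) − 0 = 1, and there is no ∂_3, so H_2 = Z.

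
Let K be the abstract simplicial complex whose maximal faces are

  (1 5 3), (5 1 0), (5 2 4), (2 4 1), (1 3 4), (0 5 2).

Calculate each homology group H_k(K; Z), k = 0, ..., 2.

We work with the vertex ordering 0 < 1 < 2 < 3 < 4 < 5. The simplices of K, each written with vertices in increasing order, are:

  0-simplices (6): [0], [1], [2], [3], [4], [5]
  1-simplices (12): [0,1], [0,2], [0,5], [1,2], [1,3], [1,4], [1,5], [2,4], [2,5], [3,4], [3,5], [4,5]
  2-simplices (6): [0,1,5], [0,2,5], [1,2,4], [1,3,4], [1,3,5], [2,4,5]

so the chain groups are C_0 ≅ Z^6, C_1 ≅ Z^12, C_2 ≅ Z^6.

The boundary map ∂_1: C_1 → C_0 is given by ∂[p,q] = [q] − [p].
The resulting 6×12 matrix has rank 5, and its Smith normal form has invariant factors (1,1,1,1,1).

The boundary map ∂_2: C_2 → C_1 maps a triangle to the signed sum of its edges. For instance
  ∂[2,4,5] = [4,5] − [2,5] + [2,4],
  ∂[1,2,4] = [2,4] − [1,4] + [1,2].
This gives a 12×6 integer matrix of rank 6; reducing to Smith normal form yields diagonal entries (1,1,1,1,1,1).

Reading off H_k = ker ∂_k / im ∂_{k+1}:

  H_0: rank C_0 − rank ∂_1 = 6 − 5 = 1, and the invariant factors of ∂_1 are all 1, so H_0 = Z.
  H_1: rank ker ∂_1 − rank ∂_2 = (12 − 5) − 6 = 1, and the invariant factors of ∂_2 are all 1, so H_1 = Z.
  H_2: rank ker ∂_2 − rank ∂_3 = (6 − 6) − 0 = 0, and there is no ∂_3, so H_2 = 0.

H_0 ≅ Z,  H_1 ≅ Z,  H_2 = 0.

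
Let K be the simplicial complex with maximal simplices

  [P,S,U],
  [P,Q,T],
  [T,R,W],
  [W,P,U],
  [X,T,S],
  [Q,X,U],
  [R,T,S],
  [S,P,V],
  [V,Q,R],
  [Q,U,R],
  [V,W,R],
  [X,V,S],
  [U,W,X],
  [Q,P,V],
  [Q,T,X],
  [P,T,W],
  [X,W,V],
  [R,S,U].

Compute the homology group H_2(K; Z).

H_2 = Z.

Order the vertices as P < Q < R < S < T < U < V < W < X. Listing each simplex with vertices in this order, K has dimension 2 with simplices:

  0-simplices (9): P, Q, R, S, T, U, V, W, X
  1-simplices (27): PQ, PS, PT, PU, PV, PW, QR, QT, QU, QV, QX, RS, RT, RU, RV, RW, ST, SU, SV, SX, TW, TX, UW, UX, VW, VX, WX
  2-simplices (18): PQT, PQV, PSU, PSV, PTW, PUW, QRU, QRV, QTX, QUX, RST, RSU, RTW, RVW, STX, SVX, UWX, VWX

Hence C_0 ≅ Z^9, C_1 ≅ Z^27, C_2 ≅ Z^18.

Boundary ∂_1: C_1 → C_0 sends each edge [p,q] (with p < q) to q − p.
The resulting 9×27 matrix has rank 8, and its Smith normal form has invariant factors (1,1,1,1,1,1,1,1).

The boundary map ∂_2: C_2 → C_1 maps a triangle to the signed sum of its edges. For instance
  ∂PSU = SU − PU + PS,
  ∂PSV = SV − PV + PS.
The resulting 27×18 matrix has rank 17, and its Smith normal form has invariant factors (1,1,1,1,1,1,1,1,1,1,1,1,1,1,1,1,1).

Reading off H_k = ker ∂_k / im ∂_{k+1}:

  H_2: rank ker ∂_2 − rank ∂_3 = (18 − 17) − 0 = 1, and there is no ∂_3, so H_2 = Z.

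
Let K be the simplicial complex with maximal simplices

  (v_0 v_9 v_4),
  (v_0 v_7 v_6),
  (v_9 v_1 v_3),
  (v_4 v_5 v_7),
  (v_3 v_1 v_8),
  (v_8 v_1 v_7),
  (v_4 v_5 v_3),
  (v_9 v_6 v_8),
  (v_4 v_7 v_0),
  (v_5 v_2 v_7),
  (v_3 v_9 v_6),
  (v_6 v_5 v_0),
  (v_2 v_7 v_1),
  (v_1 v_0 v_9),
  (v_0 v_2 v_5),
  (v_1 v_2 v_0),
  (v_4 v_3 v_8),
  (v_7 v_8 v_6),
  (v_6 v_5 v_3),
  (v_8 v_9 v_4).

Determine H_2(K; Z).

We work with the vertex ordering v_0 < v_1 < v_2 < v_3 < v_4 < v_5 < v_6 < v_7 < v_8 < v_9. The simplices of K, each written with vertices in increasing order, are:

  0-simplices (10): [v_0], [v_1], [v_2], [v_3], [v_4], [v_5], [v_6], [v_7], [v_8], [v_9]
  1-simplices (30): (30 of them)
  2-simplices (20): (20 of them)

so the chain groups are C_0 ≅ Z^10, C_1 ≅ Z^30, C_2 ≅ Z^20.

∂_1: C_1 → C_0 maps an edge to its endpoints' difference, ∂[p,q] = q − p.
As a 10×30 matrix over Z this has rank 9, with invariant factors (1,1,1,1,1,1,1,1,1).

The boundary map ∂_2: C_2 → C_1 maps a triangle to the signed sum of its edges. For instance
  ∂[v_0,v_4,v_7] = [v_4,v_7] − [v_0,v_7] + [v_0,v_4],
  ∂[v_0,v_4,v_9] = [v_4,v_9] − [v_0,v_9] + [v_0,v_4].
The resulting 30×20 matrix has rank 20, and its Smith normal form has invariant factors (1,1,1,1,1,1,1,1,1,1,1,1,1,1,1,1,1,1,1,2).

From H_k ≅ ker(∂_k) / im(∂_{k+1}) we obtain:

  H_2: rank ker ∂_2 − rank ∂_3 = (20 − 20) − 0 = 0, and there is no ∂_3, so H_2 = 0.

H_2 = 0.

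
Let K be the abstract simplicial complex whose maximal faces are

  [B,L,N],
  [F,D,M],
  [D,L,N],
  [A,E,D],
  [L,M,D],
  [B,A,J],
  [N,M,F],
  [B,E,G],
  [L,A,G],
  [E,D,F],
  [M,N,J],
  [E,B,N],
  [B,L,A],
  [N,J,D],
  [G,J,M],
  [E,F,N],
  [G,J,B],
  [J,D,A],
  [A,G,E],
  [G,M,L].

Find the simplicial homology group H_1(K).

H_1 = Z ⊕ Z_2.

Take the total order A < B < D < E < F < G < J < L < M < N on the vertex set. Then K (dimension 2) consists of the simplices:

  0-simplices (10): A, B, D, E, F, G, J, L, M, N
  1-simplices (30): AB, AD, AE, AG, AJ, AL, BE, BG, BJ, BL, BN, DE, DF, DJ, DL, DM, DN, EF, EG, EN, FM, FN, GJ, GL, GM, JM, JN, LM, LN, MN
  2-simplices (20): ABJ, ABL, ADE, ADJ, AEG, AGL, BEG, BEN, BGJ, BLN, DEF, DFM, DJN, DLM, DLN, EFN, FMN, GJM, GLM, JMN

giving chain groups C_0 ≅ Z^10, C_1 ≅ Z^30, C_2 ≅ Z^20.

The boundary map ∂_1: C_1 → C_0 is given by ∂[p,q] = [q] − [p].
The 10×30 boundary matrix has rank 9 and Smith normal form diag(1,1,1,1,1,1,1,1,1).

Boundary ∂_2: C_2 → C_1 acts by ∂[p,q,r] = [q,r] − [p,r] + [p,q]. For instance
  ∂DFM = FM − DM + DF,
  ∂ADE = DE − AE + AD.
The 30×20 boundary matrix has rank 20 and Smith normal form diag(1,1,1,1,1,1,1,1,1,1,1,1,1,1,1,1,1,1,1,2).

Reading off H_k = ker ∂_k / im ∂_{k+1}:

  H_1: rank ker ∂_1 − rank ∂_2 = (30 − 9) − 20 = 1, and ∂_2 has invariant factor 2 > 1, so H_1 ≅ Z ⊕ Z_2.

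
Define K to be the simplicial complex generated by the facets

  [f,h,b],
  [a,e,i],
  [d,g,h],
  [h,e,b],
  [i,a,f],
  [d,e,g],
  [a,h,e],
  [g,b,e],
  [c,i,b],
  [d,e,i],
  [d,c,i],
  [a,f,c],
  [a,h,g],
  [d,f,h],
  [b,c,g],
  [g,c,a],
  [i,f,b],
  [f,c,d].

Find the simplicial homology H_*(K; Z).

H_0 = Z,  H_1 = Z ⊕ Z/2,  H_2 = 0.

Fix the vertex order a < b < c < d < e < f < g < h < i and write every simplex with vertices in increasing order. Then dim K = 2 and the simplices of K are:

  0-simplices (9): a, b, c, d, e, f, g, h, i
  1-simplices (27): ac, ae, af, ag, ah, ai, bc, be, bf, bg, bh, bi, cd, cf, cg, ci, de, df, dg, dh, di, eg, eh, ei, fh, fi, gh
  2-simplices (18): acf, acg, aeh, aei, afi, agh, bcg, bci, beg, beh, bfh, bfi, cdf, cdi, deg, dei, dfh, dgh

Hence C_0 ≅ Z^9, C_1 ≅ Z^27, C_2 ≅ Z^18.

The boundary map ∂_1: C_1 → C_0 sends each edge [p,q] (with p < q) to q − p.
As a 9×27 matrix over Z this has rank 8, with invariant factors (1,1,1,1,1,1,1,1).

Boundary ∂_2: C_2 → C_1 sends each 2-simplex [p,q,r] to [q,r] − [p,r] + [p,q]. For instance
  ∂dgh = gh − dh + dg,
  ∂cdf = df − cf + cd.
This gives a 27×18 integer matrix of rank 18; reducing to Smith normal form yields diagonal entries (1,1,1,1,1,1,1,1,1,1,1,1,1,1,1,1,1,2).

From H_k ≅ ker(∂_k) / im(∂_{k+1}) we obtain:

  H_0: rank C_0 − rank ∂_1 = 9 − 8 = 1, and the invariant factors of ∂_1 are all 1, so H_0 = Z.
  H_1: rank ker ∂_1 − rank ∂_2 = (27 − 8) − 18 = 1, and ∂_2 has invariant factor 2 > 1, so H_1 = Z ⊕ Z/2.
  H_2: rank ker ∂_2 − rank ∂_3 = (18 − 18) − 0 = 0, and there is no ∂_3, so H_2 = 0.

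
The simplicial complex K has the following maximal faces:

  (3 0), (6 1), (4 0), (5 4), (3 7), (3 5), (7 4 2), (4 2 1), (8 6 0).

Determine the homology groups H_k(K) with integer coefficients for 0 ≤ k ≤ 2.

We work with the vertex ordering 0 < 1 < 2 < 3 < 4 < 5 < 6 < 7 < 8. The simplices of K, each written with vertices in increasing order, are:

  0-simplices (9): [0], [1], [2], [3], [4], [5], [6], [7], [8]
  1-simplices (14): [0,3], [0,4], [0,6], [0,8], [1,2], [1,4], [1,6], [2,4], [2,7], [3,5], [3,7], [4,5], [4,7], [6,8]
  2-simplices (3): [0,6,8], [1,2,4], [2,4,7]

Hence C_0 ≅ Z^9, C_1 ≅ Z^14, C_2 ≅ Z^3.

∂_1: C_1 → C_0 is given by ∂[p,q] = [q] − [p].
The 9×14 boundary matrix has rank 8 and Smith normal form diag(1,1,1,1,1,1,1,1).

∂_2: C_2 → C_1 acts by ∂[p,q,r] = [q,r] − [p,r] + [p,q]. For instance
  ∂[1,2,4] = [2,4] − [1,4] + [1,2],
  ∂[0,6,8] = [6,8] − [0,8] + [0,6].
This gives a 14×3 integer matrix of rank 3; reducing to Smith normal form yields diagonal entries (1,1,1).

Computing H_k = (kernel of ∂_k) / (image of ∂_{k+1}):

  H_0: rank C_0 − rank ∂_1 = 9 − 8 = 1, and the invariant factors of ∂_1 are all 1, so H_0 = Z.
  H_1: rank ker ∂_1 − rank ∂_2 = (14 − 8) − 3 = 3, and the invariant factors of ∂_2 are all 1, so H_1 = Z^3.
  H_2: rank ker ∂_2 − rank ∂_3 = (3 − 3) − 0 = 0, and there is no ∂_3, so H_2 = 0.

H_0 ≅ Z,  H_1 ≅ Z^3,  H_2 = 0.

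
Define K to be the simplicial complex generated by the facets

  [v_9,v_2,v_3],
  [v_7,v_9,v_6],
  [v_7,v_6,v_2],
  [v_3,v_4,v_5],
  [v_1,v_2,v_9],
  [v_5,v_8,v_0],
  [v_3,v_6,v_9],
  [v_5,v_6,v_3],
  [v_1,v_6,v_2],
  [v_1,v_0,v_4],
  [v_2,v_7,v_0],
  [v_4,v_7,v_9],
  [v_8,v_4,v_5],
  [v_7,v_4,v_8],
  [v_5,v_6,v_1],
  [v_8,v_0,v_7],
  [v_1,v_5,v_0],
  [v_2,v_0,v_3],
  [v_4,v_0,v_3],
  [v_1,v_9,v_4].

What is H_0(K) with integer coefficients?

Fix the vertex order v_0 < v_1 < v_2 < v_3 < v_4 < v_5 < v_6 < v_7 < v_8 < v_9 and write every simplex with vertices in increasing order. Then dim K = 2 and the simplices of K are:

  0-simplices (10): [v_0], [v_1], [v_2], [v_3], [v_4], [v_5], [v_6], [v_7], [v_8], [v_9]
  1-simplices (30): (30 of them)
  2-simplices (20): (20 of them)

giving chain groups C_0 ≅ Z^10, C_1 ≅ Z^30, C_2 ≅ Z^20.

Boundary ∂_1: C_1 → C_0 sends each edge [p,q] (with p < q) to q − p.
As a 10×30 matrix over Z this has rank 9, with invariant factors (1,1,1,1,1,1,1,1,1).

The boundary map ∂_2: C_2 → C_1 sends each 2-simplex [p,q,r] to [q,r] − [p,r] + [p,q]. For instance
  ∂[v_1,v_4,v_9] = [v_4,v_9] − [v_1,v_9] + [v_1,v_4],
  ∂[v_4,v_7,v_8] = [v_7,v_8] − [v_4,v_8] + [v_4,v_7].
As a 30×20 matrix over Z this has rank 20, with invariant factors (1,1,1,1,1,1,1,1,1,1,1,1,1,1,1,1,1,1,1,2).

Now H_k = ker ∂_k / im ∂_{k+1}, so:

  H_0: rank C_0 − rank ∂_1 = 10 − 9 = 1, and the invariant factors of ∂_1 are all 1, so H_0 ≅ Z.

H_0 ≅ Z.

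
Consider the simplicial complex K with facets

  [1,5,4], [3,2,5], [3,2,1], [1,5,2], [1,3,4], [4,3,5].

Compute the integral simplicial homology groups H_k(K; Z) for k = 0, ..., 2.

Order the vertices as 1 < 2 < 3 < 4 < 5. Listing each simplex with vertices in this order, K has dimension 2 with simplices:

  0-simplices (5): [1], [2], [3], [4], [5]
  1-simplices (9): [1,2], [1,3], [1,4], [1,5], [2,3], [2,5], [3,4], [3,5], [4,5]
  2-simplices (6): [1,2,3], [1,2,5], [1,3,4], [1,4,5], [2,3,5], [3,4,5]

Hence C_0 ≅ Z^5, C_1 ≅ Z^9, C_2 ≅ Z^6.

The boundary map ∂_1: C_1 → C_0 sends each edge [p,q] (with p < q) to q − p. For instance
  ∂[1,2] = [2] − [1].
The resulting 5×9 matrix has rank 4, and its Smith normal form has invariant factors (1,1,1,1).

The boundary map ∂_2: C_2 → C_1 maps a triangle to the signed sum of its edges. For instance
  ∂[3,4,5] = [4,5] − [3,5] + [3,4],
  ∂[1,4,5] = [4,5] − [1,5] + [1,4].
This gives a 9×6 integer matrix of rank 5; reducing to Smith normal form yields diagonal entries (1,1,1,1,1).

From H_k ≅ ker(∂_k) / im(∂_{k+1}) we obtain:

  H_0: rank C_0 − rank ∂_1 = 5 − 4 = 1, and the invariant factors of ∂_1 are all 1, so H_0 = Z.
  H_1: rank ker ∂_1 − rank ∂_2 = (9 − 4) − 5 = 0, and the invariant factors of ∂_2 are all 1, so H_1 = 0.
  H_2: rank ker ∂_2 − rank ∂_3 = (6 − 5) − 0 = 1, and there is no ∂_3, so H_2 = Z.

H_0 ≅ Z,  H_1 = 0,  H_2 ≅ Z.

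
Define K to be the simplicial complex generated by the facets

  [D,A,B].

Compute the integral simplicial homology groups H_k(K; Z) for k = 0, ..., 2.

H_0 = Z,  H_1 = 0,  H_2 = 0.

Order the vertices as A < B < D. Listing each simplex with vertices in this order, K has dimension 2 with simplices:

  0-simplices (3): A, B, D
  1-simplices (3): AB, AD, BD
  2-simplices (1): ABD

so the chain groups are C_0 ≅ Z^3, C_1 ≅ Z^3, C_2 ≅ Z^1.

Boundary ∂_1: C_1 → C_0 is given by ∂[p,q] = [q] − [p].
This gives a 3×3 integer matrix of rank 2; reducing to Smith normal form yields diagonal entries (1,1).

∂_2: C_2 → C_1 acts by ∂[p,q,r] = [q,r] − [p,r] + [p,q]. For instance
  ∂ABD = BD − AD + AB.
The resulting 3×1 matrix has rank 1, and its Smith normal form has invariant factors (1).

Reading off H_k = ker ∂_k / im ∂_{k+1}:

  H_0: rank C_0 − rank ∂_1 = 3 − 2 = 1, and the invariant factors of ∂_1 are all 1, so H_0 = Z.
  H_1: rank ker ∂_1 − rank ∂_2 = (3 − 2) − 1 = 0, and the invariant factors of ∂_2 are all 1, so H_1 = 0.
  H_2: rank ker ∂_2 − rank ∂_3 = (1 − 1) − 0 = 0, and there is no ∂_3, so H_2 = 0.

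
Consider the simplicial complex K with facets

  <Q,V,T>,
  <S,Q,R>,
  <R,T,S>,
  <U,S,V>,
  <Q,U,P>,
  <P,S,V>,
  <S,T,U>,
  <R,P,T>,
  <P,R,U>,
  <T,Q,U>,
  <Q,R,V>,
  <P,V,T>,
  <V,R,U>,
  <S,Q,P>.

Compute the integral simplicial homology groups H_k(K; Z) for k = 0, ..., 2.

H_0 = Z,  H_1 = Z^2,  H_2 = Z.

K has 7 vertices, 21 edges, 14 triangles.
rank ∂_0 = 0, rank ∂_1 = 6 ⇒ b_0 = 7 − 0 − 6 = 1; all invariant factors of ∂_1 are 1 so no torsion. So H_0 = Z.
rank ∂_1 = 6, rank ∂_2 = 13 ⇒ b_1 = 21 − 6 − 13 = 2; all invariant factors of ∂_2 are 1 so no torsion. So H_1 = Z^2.
rank ∂_2 = 13, rank ∂_3 = 0 ⇒ b_2 = 14 − 13 − 0 = 1. So H_2 = Z.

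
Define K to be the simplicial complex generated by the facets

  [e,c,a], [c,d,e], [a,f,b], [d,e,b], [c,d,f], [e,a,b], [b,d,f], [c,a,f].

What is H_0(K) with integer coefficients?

Take the total order a < b < c < d < e < f on the vertex set. Then K (dimension 2) consists of the simplices:

  0-simplices (6): a, b, c, d, e, f
  1-simplices (12): ab, ac, ae, af, bd, be, bf, cd, ce, cf, de, df
  2-simplices (8): abe, abf, ace, acf, bde, bdf, cde, cdf

Hence C_0 ≅ Z^6, C_1 ≅ Z^12, C_2 ≅ Z^8.

Boundary ∂_1: C_1 → C_0 sends each edge [p,q] (with p < q) to q − p. For instance
  ∂ab = b − a.
The resulting 6×12 matrix has rank 5, and its Smith normal form has invariant factors (1,1,1,1,1).

The boundary map ∂_2: C_2 → C_1 sends each 2-simplex [p,q,r] to [q,r] − [p,r] + [p,q]. For instance
  ∂cdf = df − cf + cd,
  ∂cde = de − ce + cd.
The resulting 12×8 matrix has rank 7, and its Smith normal form has invariant factors (1,1,1,1,1,1,1).

From H_k ≅ ker(∂_k) / im(∂_{k+1}) we obtain:

  H_0: rank C_0 − rank ∂_1 = 6 − 5 = 1, and the invariant factors of ∂_1 are all 1, so H_0 ≅ Z.

(K is a triangulation of the 2-sphere S^2.)

H_0 ≅ Z.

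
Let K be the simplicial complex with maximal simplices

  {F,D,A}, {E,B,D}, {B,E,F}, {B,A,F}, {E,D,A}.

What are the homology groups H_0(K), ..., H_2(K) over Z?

Take the total order A < B < D < E < F on the vertex set. Then K (dimension 2) consists of the simplices:

  0-simplices (5): A, B, D, E, F
  1-simplices (10): AB, AD, AE, AF, BD, BE, BF, DE, DF, EF
  2-simplices (5): ABF, ADE, ADF, BDE, BEF

Hence C_0 ≅ Z^5, C_1 ≅ Z^10, C_2 ≅ Z^5.

∂_1: C_1 → C_0 maps an edge to its endpoints' difference, ∂[p,q] = q − p. For instance
  ∂AB = B − A.
This gives a 5×10 integer matrix of rank 4; reducing to Smith normal form yields diagonal entries (1,1,1,1).

∂_2: C_2 → C_1 sends each 2-simplex [p,q,r] to [q,r] − [p,r] + [p,q]. For instance
  ∂ABF = BF − AF + AB,
  ∂ADE = DE − AE + AD.
As a 10×5 matrix over Z this has rank 5, with invariant factors (1,1,1,1,1).

Now H_k = ker ∂_k / im ∂_{k+1}, so:

  H_0: rank C_0 − rank ∂_1 = 5 − 4 = 1, and the invariant factors of ∂_1 are all 1, so H_0 ≅ Z.
  H_1: rank ker ∂_1 − rank ∂_2 = (10 − 4) − 5 = 1, and the invariant factors of ∂_2 are all 1, so H_1 ≅ Z.
  H_2: rank ker ∂_2 − rank ∂_3 = (5 − 5) − 0 = 0, and there is no ∂_3, so H_2 ≅ 0.

(K is a triangulation of the Möbius band.)

H_0 ≅ Z,  H_1 ≅ Z,  H_2 = 0.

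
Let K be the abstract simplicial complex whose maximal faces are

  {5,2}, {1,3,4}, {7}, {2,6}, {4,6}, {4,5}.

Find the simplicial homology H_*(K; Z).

H_0 ≅ Z^2,  H_1 ≅ Z,  H_2 = 0.

K has 7 vertices, 7 edges, 1 triangle.
rank ∂_0 = 0, rank ∂_1 = 5 ⇒ b_0 = 7 − 0 − 5 = 2; all invariant factors of ∂_1 are 1 so no torsion. So H_0 ≅ Z^2.
rank ∂_1 = 5, rank ∂_2 = 1 ⇒ b_1 = 7 − 5 − 1 = 1; all invariant factors of ∂_2 are 1 so no torsion. So H_1 ≅ Z.
rank ∂_2 = 1, rank ∂_3 = 0 ⇒ b_2 = 1 − 1 − 0 = 0. So H_2 ≅ 0.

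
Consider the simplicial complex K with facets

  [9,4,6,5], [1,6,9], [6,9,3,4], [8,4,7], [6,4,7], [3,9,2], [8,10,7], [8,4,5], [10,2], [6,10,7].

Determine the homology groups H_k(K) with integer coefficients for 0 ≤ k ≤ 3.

H_0 ≅ Z,  H_1 ≅ Z,  H_2 = 0,  H_3 = 0.

Fix the vertex order 1 < 2 < 3 < 4 < 5 < 6 < 7 < 8 < 9 < 10 and write every simplex with vertices in increasing order. Then dim K = 3 and the simplices of K are:

  0-simplices (10): [1], [2], [3], [4], [5], [6], [7], [8], [9], [10]
  1-simplices (22): [1,6], [1,9], [2,3], [2,9], [2,10], [3,4], [3,6], [3,9], [4,5], [4,6], [4,7], [4,8], [4,9], [5,6], [5,8], [5,9], [6,7], [6,9], [6,10], [7,8], [7,10], [8,10]
  2-simplices (14): [1,6,9], [2,3,9], [3,4,6], [3,4,9], [3,6,9], [4,5,6], [4,5,8], [4,5,9], [4,6,7], [4,6,9], [4,7,8], [5,6,9], [6,7,10], [7,8,10]
  3-simplices (2): [3,4,6,9], [4,5,6,9]

giving chain groups C_0 ≅ Z^10, C_1 ≅ Z^22, C_2 ≅ Z^14, C_3 ≅ Z^2.

∂_1: C_1 → C_0 maps an edge to its endpoints' difference, ∂[p,q] = q − p.
As a 10×22 matrix over Z this has rank 9, with invariant factors (1,1,1,1,1,1,1,1,1).

Boundary ∂_2: C_2 → C_1 sends each 2-simplex [p,q,r] to [q,r] − [p,r] + [p,q]. For instance
  ∂[4,5,6] = [5,6] − [4,6] + [4,5],
  ∂[5,6,9] = [6,9] − [5,9] + [5,6].
This gives a 22×14 integer matrix of rank 12; reducing to Smith normal form yields diagonal entries (1,1,1,1,1,1,1,1,1,1,1,1).

Boundary ∂_3: C_3 → C_2 sends each 3-simplex σ to the alternating sum Σ_i (−1)^i (σ with its i-th vertex removed). For instance
  ∂[3,4,6,9] = [4,6,9] − [3,6,9] + [3,4,9] − [3,4,6],
  ∂[4,5,6,9] = [5,6,9] − [4,6,9] + [4,5,9] − [4,5,6].
The resulting 14×2 matrix has rank 2, and its Smith normal form has invariant factors (1,1).

Reading off H_k = ker ∂_k / im ∂_{k+1}:

  H_0: rank C_0 − rank ∂_1 = 10 − 9 = 1, and the invariant factors of ∂_1 are all 1, so H_0 = Z.
  H_1: rank ker ∂_1 − rank ∂_2 = (22 − 9) − 12 = 1, and the invariant factors of ∂_2 are all 1, so H_1 = Z.
  H_2: rank ker ∂_2 − rank ∂_3 = (14 − 12) − 2 = 0, and the invariant factors of ∂_3 are all 1, so H_2 = 0.
  H_3: rank ker ∂_3 − rank ∂_4 = (2 − 2) − 0 = 0, and there is no ∂_4, so H_3 = 0.

As a check, the Euler characteristic is 10 − 22 + 14 − 2 = 0, which agrees with 1 − 1 + 0 − 0 = 0.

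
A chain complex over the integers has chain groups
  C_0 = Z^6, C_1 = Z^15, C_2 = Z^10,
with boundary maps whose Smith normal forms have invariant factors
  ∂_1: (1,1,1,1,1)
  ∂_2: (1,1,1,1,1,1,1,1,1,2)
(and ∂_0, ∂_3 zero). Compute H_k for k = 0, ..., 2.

H_0 ≅ Z,  H_1 ≅ Z/2,  H_2 = 0.

H_0: b_0 = 6 − 0 − 5 = 1; torsion from ∂_1 factors > 1: none. So H_0 ≅ Z.
H_1: b_1 = 15 − 5 − 10 = 0; torsion from ∂_2 factors > 1: [2]. So H_1 ≅ Z/2.
H_2: b_2 = 10 − 10 − 0 = 0; torsion from ∂_3 factors > 1: none. So H_2 ≅ 0.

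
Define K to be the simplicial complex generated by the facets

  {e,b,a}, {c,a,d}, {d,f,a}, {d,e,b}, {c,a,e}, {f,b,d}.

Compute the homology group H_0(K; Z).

Order the vertices as a < b < c < d < e < f. Listing each simplex with vertices in this order, K has dimension 2 with simplices:

  0-simplices (6): a, b, c, d, e, f
  1-simplices (12): ab, ac, ad, ae, af, bd, be, bf, cd, ce, de, df
  2-simplices (6): abe, acd, ace, adf, bde, bdf

Hence C_0 ≅ Z^6, C_1 ≅ Z^12, C_2 ≅ Z^6.

∂_1: C_1 → C_0 is given by ∂[p,q] = [q] − [p].
As a 6×12 matrix over Z this has rank 5, with invariant factors (1,1,1,1,1).

Boundary ∂_2: C_2 → C_1 maps a triangle to the signed sum of its edges. For instance
  ∂adf = df − af + ad,
  ∂acd = cd − ad + ac.
As a 12×6 matrix over Z this has rank 6, with invariant factors (1,1,1,1,1,1).

Computing H_k = (kernel of ∂_k) / (image of ∂_{k+1}):

  H_0: rank C_0 − rank ∂_1 = 6 − 5 = 1, and the invariant factors of ∂_1 are all 1, so H_0 = Z.

H_0 ≅ Z.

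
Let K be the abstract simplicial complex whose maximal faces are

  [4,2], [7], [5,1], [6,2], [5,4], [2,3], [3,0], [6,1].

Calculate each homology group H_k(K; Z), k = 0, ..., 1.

Fix the vertex order 0 < 1 < 2 < 3 < 4 < 5 < 6 < 7 and write every simplex with vertices in increasing order. Then dim K = 1 and the simplices of K are:

  0-simplices (8): [0], [1], [2], [3], [4], [5], [6], [7]
  1-simplices (7): [0,3], [1,5], [1,6], [2,3], [2,4], [2,6], [4,5]

giving chain groups C_0 ≅ Z^8, C_1 ≅ Z^7.

The boundary map ∂_1: C_1 → C_0 maps an edge to its endpoints' difference, ∂[p,q] = q − p. For instance
  ∂[1,6] = [6] − [1].
The 8×7 boundary matrix has rank 6 and Smith normal form diag(1,1,1,1,1,1).

Computing H_k = (kernel of ∂_k) / (image of ∂_{k+1}):

  H_0: rank C_0 − rank ∂_1 = 8 − 6 = 2, and the invariant factors of ∂_1 are all 1, so H_0 = Z^2.
  H_1: rank ker ∂_1 − rank ∂_2 = (7 − 6) − 0 = 1, and there is no ∂_2, so H_1 = Z.

As a check, the Euler characteristic is 8 − 7 = 1, which agrees with 2 − 1 = 1.

H_0 = Z^2,  H_1 = Z.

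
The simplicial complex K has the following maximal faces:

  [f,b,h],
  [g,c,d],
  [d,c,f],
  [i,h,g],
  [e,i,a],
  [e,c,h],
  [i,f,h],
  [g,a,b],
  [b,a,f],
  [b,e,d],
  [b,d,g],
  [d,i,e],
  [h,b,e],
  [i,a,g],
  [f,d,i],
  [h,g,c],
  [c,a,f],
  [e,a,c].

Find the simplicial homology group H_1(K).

H_1 ≅ Z^2.

Take the total order a < b < c < d < e < f < g < h < i on the vertex set. Then K (dimension 2) consists of the simplices:

  0-simplices (9): a, b, c, d, e, f, g, h, i
  1-simplices (27): ab, ac, ae, af, ag, ai, bd, be, bf, bg, bh, cd, ce, cf, cg, ch, de, df, dg, di, eh, ei, fh, fi, gh, gi, hi
  2-simplices (18): abf, abg, ace, acf, aei, agi, bde, bdg, beh, bfh, cdf, cdg, ceh, cgh, dei, dfi, fhi, ghi

Hence C_0 ≅ Z^9, C_1 ≅ Z^27, C_2 ≅ Z^18.

The boundary map ∂_1: C_1 → C_0 sends each edge [p,q] (with p < q) to q − p. For instance
  ∂ac = c − a.
The 9×27 boundary matrix has rank 8 and Smith normal form diag(1,1,1,1,1,1,1,1).

Boundary ∂_2: C_2 → C_1 acts by ∂[p,q,r] = [q,r] − [p,r] + [p,q]. For instance
  ∂agi = gi − ai + ag,
  ∂fhi = hi − fi + fh.
As a 27×18 matrix over Z this has rank 17, with invariant factors (1,1,1,1,1,1,1,1,1,1,1,1,1,1,1,1,1).

Computing H_k = (kernel of ∂_k) / (image of ∂_{k+1}):

  H_1: rank ker ∂_1 − rank ∂_2 = (27 − 8) − 17 = 2, and the invariant factors of ∂_2 are all 1, so H_1 ≅ Z^2.

(K is a triangulation of the torus T^2.)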